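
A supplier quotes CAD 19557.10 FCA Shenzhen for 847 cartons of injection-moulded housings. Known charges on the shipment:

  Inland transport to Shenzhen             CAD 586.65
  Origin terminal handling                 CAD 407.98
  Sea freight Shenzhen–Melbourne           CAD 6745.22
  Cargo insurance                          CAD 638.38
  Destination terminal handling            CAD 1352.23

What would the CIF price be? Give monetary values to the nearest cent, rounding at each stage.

Not relevant to the conversion: inland to port — on the seller under both FCA and CIF; already in the FCA price and stays in the CIF price. destination terminal — on the buyer under both terms; not part of either seller's price.
From FCA to CIF, the seller additionally bears: origin terminal, freight, insurance.
CIF price = 19557.10 + 407.98 + 6745.22 + 638.38 = 27348.68

CIF price: CAD 27348.68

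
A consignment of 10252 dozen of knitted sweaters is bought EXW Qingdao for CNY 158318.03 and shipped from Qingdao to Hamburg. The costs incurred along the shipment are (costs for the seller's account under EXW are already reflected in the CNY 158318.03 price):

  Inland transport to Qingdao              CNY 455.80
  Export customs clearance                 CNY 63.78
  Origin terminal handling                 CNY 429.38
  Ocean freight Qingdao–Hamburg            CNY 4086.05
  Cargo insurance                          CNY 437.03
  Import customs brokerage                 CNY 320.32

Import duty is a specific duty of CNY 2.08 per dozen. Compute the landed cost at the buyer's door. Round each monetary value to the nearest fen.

EXW: the seller makes goods available at their premises; the buyer bears all onward costs.
CIF value = EXW price + inland to port + export clearance + origin terminal + freight + insurance = 158318.03 + 455.80 + 63.78 + 429.38 + 4086.05 + 437.03 = 163790.07
Import duty = 10252 × 2.08 = 21324.16
Buyer bears: inland to port 455.80 + export clearance 63.78 + origin terminal 429.38 + freight 4086.05 + insurance 437.03 + brokerage 320.32 + duty 21324.16 = 27116.52
Landed cost = invoice 158318.03 + 27116.52 = 185434.55

Total landed cost: CNY 185434.55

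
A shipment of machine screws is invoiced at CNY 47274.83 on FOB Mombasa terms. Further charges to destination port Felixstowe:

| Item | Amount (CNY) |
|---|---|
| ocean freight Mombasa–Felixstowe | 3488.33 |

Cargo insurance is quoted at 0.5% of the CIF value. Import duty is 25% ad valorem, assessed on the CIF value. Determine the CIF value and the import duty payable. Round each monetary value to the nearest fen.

Let C be the CIF value. C = FOB price + freight + 0.5% × C
C − 0.5% × C = 47274.83 + 3488.33
0.995 × C = 50763.16
C = 50763.16 / 0.995 = 51018.25
Insurance premium = 0.5% × 51018.25 = 255.09
Import duty = 51018.25 × 25% = 12754.56

CIF value: CNY 51018.25; import duty: CNY 12754.56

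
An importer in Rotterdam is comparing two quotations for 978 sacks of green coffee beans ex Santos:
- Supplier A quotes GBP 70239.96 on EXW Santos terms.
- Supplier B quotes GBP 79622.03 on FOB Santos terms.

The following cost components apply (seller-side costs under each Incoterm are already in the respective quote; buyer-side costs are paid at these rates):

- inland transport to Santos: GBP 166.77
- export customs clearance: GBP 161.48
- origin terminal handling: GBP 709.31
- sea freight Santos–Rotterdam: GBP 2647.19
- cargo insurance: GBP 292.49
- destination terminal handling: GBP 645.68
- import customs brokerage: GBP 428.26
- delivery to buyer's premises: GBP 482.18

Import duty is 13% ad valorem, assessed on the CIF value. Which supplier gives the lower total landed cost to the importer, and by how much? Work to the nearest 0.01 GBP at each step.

Supplier A (EXW):
CIF value = EXW price + inland to port + export clearance + origin terminal + freight + insurance = 70239.96 + 166.77 + 161.48 + 709.31 + 2647.19 + 292.49 = 74217.20
Import duty = 74217.20 × 13% = 9648.24
Buyer bears (A): 166.77 + 161.48 + 709.31 + 2647.19 + 292.49 + 645.68 + 428.26 + 482.18 = 5533.36
Landed cost (A) = invoice 70239.96 + 5533.36 + duty 9648.24 = 85421.56
Supplier B (FOB):
CIF value = FOB price + freight + insurance = 79622.03 + 2647.19 + 292.49 = 82561.71
Import duty = 82561.71 × 13% = 10733.02
Buyer bears (B): 2647.19 + 292.49 + 645.68 + 428.26 + 482.18 = 4495.80
Landed cost (B) = invoice 79622.03 + 4495.80 + duty 10733.02 = 94850.85
Difference = |85421.56 − 94850.85| = 9429.29

Supplier A is cheaper by GBP 9429.29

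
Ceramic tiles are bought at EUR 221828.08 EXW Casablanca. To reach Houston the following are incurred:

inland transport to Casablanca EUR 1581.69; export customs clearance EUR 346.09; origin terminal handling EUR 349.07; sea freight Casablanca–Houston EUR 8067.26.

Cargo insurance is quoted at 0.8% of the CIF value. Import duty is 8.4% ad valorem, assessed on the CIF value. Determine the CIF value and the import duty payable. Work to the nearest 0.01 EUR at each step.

Let C be the CIF value. C = EXW price + pre-shipment costs + freight + 0.8% × C
C − 0.8% × C = 221828.08 + 1581.69 + 346.09 + 349.07 + 8067.26
0.992 × C = 232172.19
C = 232172.19 / 0.992 = 234044.55
Insurance premium = 0.8% × 234044.55 = 1872.36
Import duty = 234044.55 × 8.4% = 19659.74

CIF value: EUR 234044.55; import duty: EUR 19659.74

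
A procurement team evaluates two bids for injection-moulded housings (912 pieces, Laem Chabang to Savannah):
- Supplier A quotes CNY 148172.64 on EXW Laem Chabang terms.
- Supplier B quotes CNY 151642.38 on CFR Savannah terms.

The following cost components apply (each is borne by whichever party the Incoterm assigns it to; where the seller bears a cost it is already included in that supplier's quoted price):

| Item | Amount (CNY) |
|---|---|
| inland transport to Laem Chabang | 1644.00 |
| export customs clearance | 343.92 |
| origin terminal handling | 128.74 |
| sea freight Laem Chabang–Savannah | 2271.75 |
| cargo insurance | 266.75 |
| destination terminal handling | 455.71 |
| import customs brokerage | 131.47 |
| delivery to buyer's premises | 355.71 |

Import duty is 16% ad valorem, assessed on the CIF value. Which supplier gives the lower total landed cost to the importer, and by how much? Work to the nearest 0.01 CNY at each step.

Supplier A (EXW):
CIF value = EXW price + inland to port + export clearance + origin terminal + freight + insurance = 148172.64 + 1644.00 + 343.92 + 128.74 + 2271.75 + 266.75 = 152827.80
Import duty = 152827.80 × 16% = 24452.45
Buyer bears (A): 1644.00 + 343.92 + 128.74 + 2271.75 + 266.75 + 455.71 + 131.47 + 355.71 = 5598.05
Landed cost (A) = invoice 148172.64 + 5598.05 + duty 24452.45 = 178223.14
Supplier B (CFR):
CIF value = CFR price + insurance = 151642.38 + 266.75 = 151909.13
Import duty = 151909.13 × 16% = 24305.46
Buyer bears (B): 266.75 + 455.71 + 131.47 + 355.71 = 1209.64
Landed cost (B) = invoice 151642.38 + 1209.64 + duty 24305.46 = 177157.48
Difference = |178223.14 − 177157.48| = 1065.66

Supplier B is cheaper by CNY 1065.66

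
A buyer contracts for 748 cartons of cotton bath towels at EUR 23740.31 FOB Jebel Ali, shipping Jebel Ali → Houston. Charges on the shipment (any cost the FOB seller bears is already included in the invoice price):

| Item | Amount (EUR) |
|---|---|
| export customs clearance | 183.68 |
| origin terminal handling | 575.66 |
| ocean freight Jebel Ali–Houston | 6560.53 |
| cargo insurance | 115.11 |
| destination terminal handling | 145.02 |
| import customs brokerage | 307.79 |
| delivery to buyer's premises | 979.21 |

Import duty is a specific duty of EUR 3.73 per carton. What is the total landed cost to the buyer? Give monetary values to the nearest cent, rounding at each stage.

Total landed cost: EUR 34638.01

FOB: the seller bears costs until goods are on board at the origin port; the buyer bears freight, insurance and all costs thereafter.
Already in the invoice (seller's account under FOB): export clearance, origin terminal — exclude.
CIF value = FOB price + freight + insurance = 23740.31 + 6560.53 + 115.11 = 30415.95
Import duty = 748 × 3.73 = 2790.04
Buyer bears: freight 6560.53 + insurance 115.11 + destination terminal 145.02 + brokerage 307.79 + delivery 979.21 + duty 2790.04 = 10897.70
Landed cost = invoice 23740.31 + 10897.70 = 34638.01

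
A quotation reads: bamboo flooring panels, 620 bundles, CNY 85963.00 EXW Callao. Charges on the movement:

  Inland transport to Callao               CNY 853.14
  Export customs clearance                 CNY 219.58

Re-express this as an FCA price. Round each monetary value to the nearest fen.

From EXW to FCA, the seller additionally bears: inland to port, export clearance.
FCA price = 85963.00 + 853.14 + 219.58 = 87035.72

FCA price: CNY 87035.72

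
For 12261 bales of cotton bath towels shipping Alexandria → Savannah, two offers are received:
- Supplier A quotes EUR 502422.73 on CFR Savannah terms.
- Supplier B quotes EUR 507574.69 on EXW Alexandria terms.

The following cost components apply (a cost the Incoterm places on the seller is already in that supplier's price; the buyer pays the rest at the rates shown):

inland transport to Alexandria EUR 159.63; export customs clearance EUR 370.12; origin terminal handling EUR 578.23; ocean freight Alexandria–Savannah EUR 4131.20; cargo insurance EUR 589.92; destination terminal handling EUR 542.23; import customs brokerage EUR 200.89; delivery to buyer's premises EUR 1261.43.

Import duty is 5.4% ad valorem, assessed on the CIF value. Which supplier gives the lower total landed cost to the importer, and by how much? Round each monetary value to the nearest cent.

Supplier A is cheaper by EUR 10952.26

Supplier A (CFR):
CIF value = CFR price + insurance = 502422.73 + 589.92 = 503012.65
Import duty = 503012.65 × 5.4% = 27162.68
Buyer bears (A): 589.92 + 542.23 + 200.89 + 1261.43 = 2594.47
Landed cost (A) = invoice 502422.73 + 2594.47 + duty 27162.68 = 532179.88
Supplier B (EXW):
CIF value = EXW price + inland to port + export clearance + origin terminal + freight + insurance = 507574.69 + 159.63 + 370.12 + 578.23 + 4131.20 + 589.92 = 513403.79
Import duty = 513403.79 × 5.4% = 27723.80
Buyer bears (B): 159.63 + 370.12 + 578.23 + 4131.20 + 589.92 + 542.23 + 200.89 + 1261.43 = 7833.65
Landed cost (B) = invoice 507574.69 + 7833.65 + duty 27723.80 = 543132.14
Difference = |532179.88 − 543132.14| = 10952.26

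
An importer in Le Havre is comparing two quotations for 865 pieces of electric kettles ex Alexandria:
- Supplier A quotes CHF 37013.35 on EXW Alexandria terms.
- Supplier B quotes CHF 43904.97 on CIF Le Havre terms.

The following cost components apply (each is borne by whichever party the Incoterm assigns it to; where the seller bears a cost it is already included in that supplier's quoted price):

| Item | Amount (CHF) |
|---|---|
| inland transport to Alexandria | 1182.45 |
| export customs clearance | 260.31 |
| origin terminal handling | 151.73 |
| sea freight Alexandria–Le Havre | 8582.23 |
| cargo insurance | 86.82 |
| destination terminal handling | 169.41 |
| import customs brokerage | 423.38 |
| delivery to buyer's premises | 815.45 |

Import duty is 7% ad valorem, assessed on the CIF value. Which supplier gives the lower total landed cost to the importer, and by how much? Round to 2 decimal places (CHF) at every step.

Supplier A (EXW):
CIF value = EXW price + inland to port + export clearance + origin terminal + freight + insurance = 37013.35 + 1182.45 + 260.31 + 151.73 + 8582.23 + 86.82 = 47276.89
Import duty = 47276.89 × 7% = 3309.38
Buyer bears (A): 1182.45 + 260.31 + 151.73 + 8582.23 + 86.82 + 169.41 + 423.38 + 815.45 = 11671.78
Landed cost (A) = invoice 37013.35 + 11671.78 + duty 3309.38 = 51994.51
Supplier B (CIF):
The CIF price already equals the CIF value: 43904.97
Import duty = 43904.97 × 7% = 3073.35
Buyer bears (B): 169.41 + 423.38 + 815.45 = 1408.24
Landed cost (B) = invoice 43904.97 + 1408.24 + duty 3073.35 = 48386.56
Difference = |51994.51 − 48386.56| = 3607.95

Supplier B is cheaper by CHF 3607.95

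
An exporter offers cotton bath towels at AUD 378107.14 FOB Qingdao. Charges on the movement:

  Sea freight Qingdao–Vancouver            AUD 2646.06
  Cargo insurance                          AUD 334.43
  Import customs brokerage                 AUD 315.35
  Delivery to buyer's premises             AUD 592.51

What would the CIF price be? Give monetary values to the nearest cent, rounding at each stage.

CIF price: AUD 381087.63

Not relevant to the conversion: brokerage, delivery — on the buyer under both terms; not part of either seller's price.
From FOB to CIF, the seller additionally bears: freight, insurance.
CIF price = 378107.14 + 2646.06 + 334.43 = 381087.63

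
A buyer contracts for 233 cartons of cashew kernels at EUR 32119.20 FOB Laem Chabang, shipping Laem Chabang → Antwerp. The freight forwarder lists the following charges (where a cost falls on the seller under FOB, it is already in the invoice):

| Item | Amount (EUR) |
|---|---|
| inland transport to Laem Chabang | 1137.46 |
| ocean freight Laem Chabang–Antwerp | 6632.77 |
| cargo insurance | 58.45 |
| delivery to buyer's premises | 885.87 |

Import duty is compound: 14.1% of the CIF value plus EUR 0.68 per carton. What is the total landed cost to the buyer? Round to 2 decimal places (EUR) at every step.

FOB: the seller bears costs until goods are on board at the origin port; the buyer bears freight, insurance and all costs thereafter.
Already in the invoice (seller's account under FOB): inland to port — exclude.
CIF value = FOB price + freight + insurance = 32119.20 + 6632.77 + 58.45 = 38810.42
Ad valorem component: 38810.42 × 14.1% = 5472.27
Specific component: 233 × 0.68 = 158.44
Import duty = 5472.27 + 158.44 = 5630.71
Buyer bears: freight 6632.77 + insurance 58.45 + delivery 885.87 + duty 5630.71 = 13207.80
Landed cost = invoice 32119.20 + 13207.80 = 45327.00

Total landed cost: EUR 45327.00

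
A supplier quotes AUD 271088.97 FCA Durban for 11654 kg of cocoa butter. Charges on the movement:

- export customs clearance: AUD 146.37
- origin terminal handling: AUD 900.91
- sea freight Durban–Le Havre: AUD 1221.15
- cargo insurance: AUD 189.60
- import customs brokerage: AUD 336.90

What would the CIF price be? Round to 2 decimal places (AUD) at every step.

CIF price: AUD 273400.63

Not relevant to the conversion: export clearance — on the seller under both FCA and CIF; already in the FCA price and stays in the CIF price. brokerage — on the buyer under both terms; not part of either seller's price.
From FCA to CIF, the seller additionally bears: origin terminal, freight, insurance.
CIF price = 271088.97 + 900.91 + 1221.15 + 189.60 = 273400.63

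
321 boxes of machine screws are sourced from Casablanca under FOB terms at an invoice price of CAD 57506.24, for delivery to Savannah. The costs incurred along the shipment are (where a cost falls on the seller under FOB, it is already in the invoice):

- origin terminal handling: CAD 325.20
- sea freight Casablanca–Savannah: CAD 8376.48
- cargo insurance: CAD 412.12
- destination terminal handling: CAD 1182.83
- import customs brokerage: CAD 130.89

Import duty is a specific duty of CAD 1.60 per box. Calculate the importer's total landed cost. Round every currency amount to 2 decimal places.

FOB: the seller bears costs until goods are on board at the origin port; the buyer bears freight, insurance and all costs thereafter.
Already in the invoice (seller's account under FOB): origin terminal — exclude.
CIF value = FOB price + freight + insurance = 57506.24 + 8376.48 + 412.12 = 66294.84
Import duty = 321 × 1.60 = 513.60
Buyer bears: freight 8376.48 + insurance 412.12 + destination terminal 1182.83 + brokerage 130.89 + duty 513.60 = 10615.92
Landed cost = invoice 57506.24 + 10615.92 = 68122.16

Total landed cost: CAD 68122.16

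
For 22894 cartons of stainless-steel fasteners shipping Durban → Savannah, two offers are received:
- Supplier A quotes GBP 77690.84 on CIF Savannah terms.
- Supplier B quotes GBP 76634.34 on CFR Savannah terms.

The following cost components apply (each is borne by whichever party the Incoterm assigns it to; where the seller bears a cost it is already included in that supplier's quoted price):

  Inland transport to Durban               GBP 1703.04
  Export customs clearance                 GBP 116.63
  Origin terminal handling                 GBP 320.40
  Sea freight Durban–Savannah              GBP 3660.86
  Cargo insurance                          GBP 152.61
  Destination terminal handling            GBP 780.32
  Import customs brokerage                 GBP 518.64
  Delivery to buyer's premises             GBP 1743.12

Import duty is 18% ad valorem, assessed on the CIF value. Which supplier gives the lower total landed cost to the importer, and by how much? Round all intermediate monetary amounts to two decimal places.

Supplier B is cheaper by GBP 1066.59

Supplier A (CIF):
The CIF price already equals the CIF value: 77690.84
Import duty = 77690.84 × 18% = 13984.35
Buyer bears (A): 780.32 + 518.64 + 1743.12 = 3042.08
Landed cost (A) = invoice 77690.84 + 3042.08 + duty 13984.35 = 94717.27
Supplier B (CFR):
CIF value = CFR price + insurance = 76634.34 + 152.61 = 76786.95
Import duty = 76786.95 × 18% = 13821.65
Buyer bears (B): 152.61 + 780.32 + 518.64 + 1743.12 = 3194.69
Landed cost (B) = invoice 76634.34 + 3194.69 + duty 13821.65 = 93650.68
Difference = |94717.27 − 93650.68| = 1066.59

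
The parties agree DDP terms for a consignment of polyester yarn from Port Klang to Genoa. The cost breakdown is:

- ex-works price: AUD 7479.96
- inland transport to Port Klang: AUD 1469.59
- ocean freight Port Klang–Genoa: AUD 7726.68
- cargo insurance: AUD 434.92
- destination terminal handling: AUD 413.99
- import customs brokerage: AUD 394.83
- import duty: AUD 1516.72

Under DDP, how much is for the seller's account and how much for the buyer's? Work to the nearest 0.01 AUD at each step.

Seller: AUD 19436.69; buyer: AUD 0.00

DDP: the seller bears all costs including import duty.
Seller's account: goods 7479.96 + inland to port 1469.59 + freight 7726.68 + insurance 434.92 + destination terminal 413.99 + brokerage 394.83 + duty 1516.72 = 19436.69
Buyer's account: 0.00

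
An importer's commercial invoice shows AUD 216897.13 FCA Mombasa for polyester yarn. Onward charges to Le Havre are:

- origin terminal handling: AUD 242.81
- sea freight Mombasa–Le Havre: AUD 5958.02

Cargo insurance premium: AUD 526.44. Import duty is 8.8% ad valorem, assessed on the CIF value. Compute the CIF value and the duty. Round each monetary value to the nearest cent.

CIF value: AUD 223624.40; import duty: AUD 19678.95

CIF = FCA price + pre-shipment costs + freight + insurance
CIF = 216897.13 + 242.81 + 5958.02 + 526.44 = 223624.40
Import duty = 223624.40 × 8.8% = 19678.95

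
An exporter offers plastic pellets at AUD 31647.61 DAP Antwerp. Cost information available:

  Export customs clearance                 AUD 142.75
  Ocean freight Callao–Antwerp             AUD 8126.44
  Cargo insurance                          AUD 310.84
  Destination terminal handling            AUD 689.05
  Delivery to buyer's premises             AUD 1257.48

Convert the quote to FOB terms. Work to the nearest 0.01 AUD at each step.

Not relevant to the conversion: export clearance — on the seller under both DAP and FOB; already in the DAP price and stays in the FOB price.
From DAP to FOB, the seller no longer bears: freight, insurance, destination terminal, delivery.
FOB price = 31647.61 − 8126.44 − 310.84 − 689.05 − 1257.48 = 21263.80

FOB price: AUD 21263.80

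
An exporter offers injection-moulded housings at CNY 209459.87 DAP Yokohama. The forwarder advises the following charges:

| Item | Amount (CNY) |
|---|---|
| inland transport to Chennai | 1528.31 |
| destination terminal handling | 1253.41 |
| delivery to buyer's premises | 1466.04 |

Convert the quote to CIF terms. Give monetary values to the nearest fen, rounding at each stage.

CIF price: CNY 206740.42

Not relevant to the conversion: inland to port — on the seller under both DAP and CIF; already in the DAP price and stays in the CIF price.
From DAP to CIF, the seller no longer bears: destination terminal, delivery.
CIF price = 209459.87 − 1253.41 − 1466.04 = 206740.42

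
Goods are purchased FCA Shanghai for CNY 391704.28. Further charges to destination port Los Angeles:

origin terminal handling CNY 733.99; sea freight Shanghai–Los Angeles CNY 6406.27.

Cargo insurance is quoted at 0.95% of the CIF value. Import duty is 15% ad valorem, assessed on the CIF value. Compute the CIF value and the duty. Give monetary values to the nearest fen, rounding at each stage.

Let C be the CIF value. C = FCA price + pre-shipment costs + freight + 0.95% × C
C − 0.95% × C = 391704.28 + 733.99 + 6406.27
0.9905 × C = 398844.54
C = 398844.54 / 0.9905 = 402669.90
Insurance premium = 0.95% × 402669.90 = 3825.36
Import duty = 402669.90 × 15% = 60400.49

CIF value: CNY 402669.90; import duty: CNY 60400.49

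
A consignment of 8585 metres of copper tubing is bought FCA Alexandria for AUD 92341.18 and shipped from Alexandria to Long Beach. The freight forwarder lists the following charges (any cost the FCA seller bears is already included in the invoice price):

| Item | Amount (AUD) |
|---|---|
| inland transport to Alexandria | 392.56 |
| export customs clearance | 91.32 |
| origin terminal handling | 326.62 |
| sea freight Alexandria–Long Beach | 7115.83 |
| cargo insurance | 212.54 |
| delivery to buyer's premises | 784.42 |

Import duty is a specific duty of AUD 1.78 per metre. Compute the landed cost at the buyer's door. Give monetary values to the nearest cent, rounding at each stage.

Total landed cost: AUD 116061.89

FCA: the seller delivers export-cleared goods to the carrier; the buyer bears costs from that point.
Already in the invoice (seller's account under FCA): inland to port, export clearance — exclude.
CIF value = FCA price + origin terminal + freight + insurance = 92341.18 + 326.62 + 7115.83 + 212.54 = 99996.17
Import duty = 8585 × 1.78 = 15281.30
Buyer bears: origin terminal 326.62 + freight 7115.83 + insurance 212.54 + delivery 784.42 + duty 15281.30 = 23720.71
Landed cost = invoice 92341.18 + 23720.71 = 116061.89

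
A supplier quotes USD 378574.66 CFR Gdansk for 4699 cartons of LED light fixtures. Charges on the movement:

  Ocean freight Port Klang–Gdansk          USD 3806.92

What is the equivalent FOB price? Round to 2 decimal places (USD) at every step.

From CFR to FOB, the seller no longer bears: freight.
FOB price = 378574.66 − 3806.92 = 374767.74

FOB price: USD 374767.74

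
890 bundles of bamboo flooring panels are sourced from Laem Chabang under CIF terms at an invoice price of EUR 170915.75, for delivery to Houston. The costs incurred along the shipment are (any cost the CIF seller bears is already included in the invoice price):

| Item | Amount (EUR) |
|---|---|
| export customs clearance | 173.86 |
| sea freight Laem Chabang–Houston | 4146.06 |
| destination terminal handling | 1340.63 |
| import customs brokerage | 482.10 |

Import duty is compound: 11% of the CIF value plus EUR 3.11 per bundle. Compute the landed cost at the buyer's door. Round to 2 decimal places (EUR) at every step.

Total landed cost: EUR 194307.11

CIF: the seller pays costs through ocean freight and marine insurance to the destination port.
Already in the invoice (seller's account under CIF): export clearance, freight — exclude.
The CIF price already equals the CIF value: 170915.75
Ad valorem component: 170915.75 × 11% = 18800.73
Specific component: 890 × 3.11 = 2767.90
Import duty = 18800.73 + 2767.90 = 21568.63
Buyer bears: destination terminal 1340.63 + brokerage 482.10 + duty 21568.63 = 23391.36
Landed cost = invoice 170915.75 + 23391.36 = 194307.11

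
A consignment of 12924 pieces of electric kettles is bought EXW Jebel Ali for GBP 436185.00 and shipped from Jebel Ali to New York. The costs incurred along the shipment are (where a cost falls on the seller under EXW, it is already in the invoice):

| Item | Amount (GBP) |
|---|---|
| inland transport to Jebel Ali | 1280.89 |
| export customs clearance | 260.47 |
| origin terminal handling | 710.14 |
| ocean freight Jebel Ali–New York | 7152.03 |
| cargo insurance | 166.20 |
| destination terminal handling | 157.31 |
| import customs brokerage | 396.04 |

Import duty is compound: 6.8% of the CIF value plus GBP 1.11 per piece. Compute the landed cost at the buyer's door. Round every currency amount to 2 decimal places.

EXW: the seller makes goods available at their premises; the buyer bears all onward costs.
CIF value = EXW price + inland to port + export clearance + origin terminal + freight + insurance = 436185.00 + 1280.89 + 260.47 + 710.14 + 7152.03 + 166.20 = 445754.73
Ad valorem component: 445754.73 × 6.8% = 30311.32
Specific component: 12924 × 1.11 = 14345.64
Import duty = 30311.32 + 14345.64 = 44656.96
Buyer bears: inland to port 1280.89 + export clearance 260.47 + origin terminal 710.14 + freight 7152.03 + insurance 166.20 + destination terminal 157.31 + brokerage 396.04 + duty 44656.96 = 54780.04
Landed cost = invoice 436185.00 + 54780.04 = 490965.04

Total landed cost: GBP 490965.04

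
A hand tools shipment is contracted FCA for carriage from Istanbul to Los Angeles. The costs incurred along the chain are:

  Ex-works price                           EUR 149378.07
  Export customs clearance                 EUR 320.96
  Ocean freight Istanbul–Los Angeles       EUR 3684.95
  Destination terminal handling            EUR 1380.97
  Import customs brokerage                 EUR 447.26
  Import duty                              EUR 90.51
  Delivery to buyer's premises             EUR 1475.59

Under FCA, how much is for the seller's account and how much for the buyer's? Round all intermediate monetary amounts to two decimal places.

FCA: the seller delivers export-cleared goods to the carrier; the buyer bears costs from that point.
Seller's account: goods 149378.07 + export clearance 320.96 = 149699.03
Buyer's account: freight 3684.95 + destination terminal 1380.97 + brokerage 447.26 + duty 90.51 + delivery 1475.59 = 7079.28

Seller: EUR 149699.03; buyer: EUR 7079.28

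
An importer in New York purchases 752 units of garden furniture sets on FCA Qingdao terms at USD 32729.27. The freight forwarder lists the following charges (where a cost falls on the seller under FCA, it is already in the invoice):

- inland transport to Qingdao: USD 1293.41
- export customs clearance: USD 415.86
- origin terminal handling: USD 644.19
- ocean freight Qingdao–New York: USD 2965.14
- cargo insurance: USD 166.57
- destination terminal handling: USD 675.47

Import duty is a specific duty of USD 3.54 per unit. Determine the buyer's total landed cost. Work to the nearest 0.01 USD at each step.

FCA: the seller delivers export-cleared goods to the carrier; the buyer bears costs from that point.
Already in the invoice (seller's account under FCA): inland to port, export clearance — exclude.
CIF value = FCA price + origin terminal + freight + insurance = 32729.27 + 644.19 + 2965.14 + 166.57 = 36505.17
Import duty = 752 × 3.54 = 2662.08
Buyer bears: origin terminal 644.19 + freight 2965.14 + insurance 166.57 + destination terminal 675.47 + duty 2662.08 = 7113.45
Landed cost = invoice 32729.27 + 7113.45 = 39842.72

Total landed cost: USD 39842.72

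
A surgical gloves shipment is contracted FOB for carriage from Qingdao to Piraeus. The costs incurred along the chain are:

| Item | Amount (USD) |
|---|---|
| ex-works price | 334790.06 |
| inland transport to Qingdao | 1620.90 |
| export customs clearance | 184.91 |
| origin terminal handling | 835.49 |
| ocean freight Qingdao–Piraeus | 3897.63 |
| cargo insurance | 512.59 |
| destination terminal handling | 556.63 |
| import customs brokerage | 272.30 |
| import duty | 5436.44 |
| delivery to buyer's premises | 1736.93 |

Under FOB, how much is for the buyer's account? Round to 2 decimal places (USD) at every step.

FOB: the seller bears costs until goods are on board at the origin port; the buyer bears freight, insurance and all costs thereafter.
Seller's account: goods 334790.06 + inland to port 1620.90 + export clearance 184.91 + origin terminal 835.49 = 337431.36
Buyer's account: freight 3897.63 + insurance 512.59 + destination terminal 556.63 + brokerage 272.30 + duty 5436.44 + delivery 1736.93 = 12412.52

Buyer's account: USD 12412.52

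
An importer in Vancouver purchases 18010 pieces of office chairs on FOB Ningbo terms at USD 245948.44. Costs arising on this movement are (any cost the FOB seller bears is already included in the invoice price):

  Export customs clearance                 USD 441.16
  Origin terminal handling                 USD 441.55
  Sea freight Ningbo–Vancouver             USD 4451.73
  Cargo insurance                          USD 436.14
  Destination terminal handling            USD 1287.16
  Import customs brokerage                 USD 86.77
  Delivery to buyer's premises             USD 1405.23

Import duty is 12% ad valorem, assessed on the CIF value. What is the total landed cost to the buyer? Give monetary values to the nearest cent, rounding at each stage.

FOB: the seller bears costs until goods are on board at the origin port; the buyer bears freight, insurance and all costs thereafter.
Already in the invoice (seller's account under FOB): export clearance, origin terminal — exclude.
CIF value = FOB price + freight + insurance = 245948.44 + 4451.73 + 436.14 = 250836.31
Import duty = 250836.31 × 12% = 30100.36
Buyer bears: freight 4451.73 + insurance 436.14 + destination terminal 1287.16 + brokerage 86.77 + delivery 1405.23 + duty 30100.36 = 37767.39
Landed cost = invoice 245948.44 + 37767.39 = 283715.83

Total landed cost: USD 283715.83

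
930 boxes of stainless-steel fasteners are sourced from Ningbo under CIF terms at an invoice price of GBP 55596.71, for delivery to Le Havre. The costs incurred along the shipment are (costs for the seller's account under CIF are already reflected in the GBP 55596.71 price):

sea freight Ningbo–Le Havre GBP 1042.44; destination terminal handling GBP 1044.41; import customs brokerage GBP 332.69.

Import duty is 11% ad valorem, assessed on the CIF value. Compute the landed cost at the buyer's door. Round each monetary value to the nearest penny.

CIF: the seller pays costs through ocean freight and marine insurance to the destination port.
Already in the invoice (seller's account under CIF): freight — exclude.
The CIF price already equals the CIF value: 55596.71
Import duty = 55596.71 × 11% = 6115.64
Buyer bears: destination terminal 1044.41 + brokerage 332.69 + duty 6115.64 = 7492.74
Landed cost = invoice 55596.71 + 7492.74 = 63089.45

Total landed cost: GBP 63089.45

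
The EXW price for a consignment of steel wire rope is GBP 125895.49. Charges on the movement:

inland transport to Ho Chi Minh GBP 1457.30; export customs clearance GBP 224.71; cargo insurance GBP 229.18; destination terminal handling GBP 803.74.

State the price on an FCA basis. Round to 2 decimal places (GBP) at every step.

Not relevant to the conversion: destination terminal, insurance — on the buyer under both terms; not part of either seller's price.
From EXW to FCA, the seller additionally bears: inland to port, export clearance.
FCA price = 125895.49 + 1457.30 + 224.71 = 127577.50

FCA price: GBP 127577.50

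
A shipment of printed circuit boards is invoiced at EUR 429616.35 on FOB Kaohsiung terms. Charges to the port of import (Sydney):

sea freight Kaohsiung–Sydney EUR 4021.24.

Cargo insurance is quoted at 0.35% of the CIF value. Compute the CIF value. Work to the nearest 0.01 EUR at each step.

Let C be the CIF value. C = FOB price + freight + 0.35% × C
C − 0.35% × C = 429616.35 + 4021.24
0.9965 × C = 433637.59
C = 433637.59 / 0.9965 = 435160.65
Insurance premium = 0.35% × 435160.65 = 1523.06

CIF value: EUR 435160.65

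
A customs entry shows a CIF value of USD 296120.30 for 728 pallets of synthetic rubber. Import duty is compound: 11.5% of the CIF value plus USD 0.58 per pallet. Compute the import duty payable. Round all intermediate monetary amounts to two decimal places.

Ad valorem component: 296120.30 × 11.5% = 34053.83
Specific component: 728 × 0.58 = 422.24
Import duty = 34053.83 + 422.24 = 34476.07

Import duty: USD 34476.07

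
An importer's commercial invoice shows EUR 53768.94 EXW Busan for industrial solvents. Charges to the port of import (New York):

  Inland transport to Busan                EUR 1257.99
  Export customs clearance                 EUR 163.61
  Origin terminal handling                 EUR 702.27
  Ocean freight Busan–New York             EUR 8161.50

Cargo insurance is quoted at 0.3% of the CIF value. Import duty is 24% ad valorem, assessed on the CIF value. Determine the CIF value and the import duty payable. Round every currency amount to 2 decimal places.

Let C be the CIF value. C = EXW price + pre-shipment costs + freight + 0.3% × C
C − 0.3% × C = 53768.94 + 1257.99 + 163.61 + 702.27 + 8161.50
0.997 × C = 64054.31
C = 64054.31 / 0.997 = 64247.05
Insurance premium = 0.3% × 64247.05 = 192.74
Import duty = 64247.05 × 24% = 15419.29

CIF value: EUR 64247.05; import duty: EUR 15419.29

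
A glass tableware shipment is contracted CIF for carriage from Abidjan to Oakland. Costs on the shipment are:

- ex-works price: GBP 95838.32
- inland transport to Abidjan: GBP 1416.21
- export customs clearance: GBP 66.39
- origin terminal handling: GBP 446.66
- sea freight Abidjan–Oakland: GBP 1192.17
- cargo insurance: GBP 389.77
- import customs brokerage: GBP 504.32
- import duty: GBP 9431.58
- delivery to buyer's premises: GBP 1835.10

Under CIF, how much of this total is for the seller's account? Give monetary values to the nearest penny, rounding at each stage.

Seller's account: GBP 99349.52

CIF: the seller pays costs through ocean freight and marine insurance to the destination port.
Seller's account: goods 95838.32 + inland to port 1416.21 + export clearance 66.39 + origin terminal 446.66 + freight 1192.17 + insurance 389.77 = 99349.52
Buyer's account: brokerage 504.32 + duty 9431.58 + delivery 1835.10 = 11771.00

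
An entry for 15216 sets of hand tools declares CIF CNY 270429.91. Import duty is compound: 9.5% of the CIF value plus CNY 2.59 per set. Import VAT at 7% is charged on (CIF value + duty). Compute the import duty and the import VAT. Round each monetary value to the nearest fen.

Ad valorem component: 270429.91 × 9.5% = 25690.84
Specific component: 15216 × 2.59 = 39409.44
Import duty = 25690.84 + 39409.44 = 65100.28
VAT base = CIF + duty = 270429.91 + 65100.28 = 335530.19
Import VAT = 335530.19 × 7% = 23487.11

Import duty: CNY 65100.28; import VAT: CNY 23487.11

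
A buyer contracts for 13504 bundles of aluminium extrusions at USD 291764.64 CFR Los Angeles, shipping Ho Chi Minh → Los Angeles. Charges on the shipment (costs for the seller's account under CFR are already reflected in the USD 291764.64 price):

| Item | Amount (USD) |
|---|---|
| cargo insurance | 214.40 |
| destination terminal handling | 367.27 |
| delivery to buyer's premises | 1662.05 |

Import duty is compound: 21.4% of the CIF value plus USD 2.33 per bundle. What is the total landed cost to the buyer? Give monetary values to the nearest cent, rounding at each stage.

Total landed cost: USD 387956.19

CFR: the seller pays costs through ocean freight to the destination port, but not insurance.
CIF value = CFR price + insurance = 291764.64 + 214.40 = 291979.04
Ad valorem component: 291979.04 × 21.4% = 62483.51
Specific component: 13504 × 2.33 = 31464.32
Import duty = 62483.51 + 31464.32 = 93947.83
Buyer bears: insurance 214.40 + destination terminal 367.27 + delivery 1662.05 + duty 93947.83 = 96191.55
Landed cost = invoice 291764.64 + 96191.55 = 387956.19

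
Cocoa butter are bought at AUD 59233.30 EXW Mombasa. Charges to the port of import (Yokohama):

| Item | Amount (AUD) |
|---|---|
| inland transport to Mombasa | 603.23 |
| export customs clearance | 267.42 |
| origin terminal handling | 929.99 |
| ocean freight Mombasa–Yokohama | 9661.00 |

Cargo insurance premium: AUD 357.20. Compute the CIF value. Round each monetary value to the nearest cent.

CIF = EXW price + pre-shipment costs + freight + insurance
CIF = 59233.30 + 603.23 + 267.42 + 929.99 + 9661.00 + 357.20 = 71052.14

CIF value: AUD 71052.14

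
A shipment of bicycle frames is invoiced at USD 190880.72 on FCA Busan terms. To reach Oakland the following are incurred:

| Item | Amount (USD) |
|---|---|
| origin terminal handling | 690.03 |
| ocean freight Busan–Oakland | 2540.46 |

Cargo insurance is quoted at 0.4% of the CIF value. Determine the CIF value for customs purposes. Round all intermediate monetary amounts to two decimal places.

CIF value: USD 194890.77

Let C be the CIF value. C = FCA price + pre-shipment costs + freight + 0.4% × C
C − 0.4% × C = 190880.72 + 690.03 + 2540.46
0.996 × C = 194111.21
C = 194111.21 / 0.996 = 194890.77
Insurance premium = 0.4% × 194890.77 = 779.56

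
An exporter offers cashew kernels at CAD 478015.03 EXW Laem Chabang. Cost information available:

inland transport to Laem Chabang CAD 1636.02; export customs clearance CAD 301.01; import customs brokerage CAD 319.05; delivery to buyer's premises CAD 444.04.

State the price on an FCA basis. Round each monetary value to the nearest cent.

Not relevant to the conversion: delivery, brokerage — on the buyer under both terms; not part of either seller's price.
From EXW to FCA, the seller additionally bears: inland to port, export clearance.
FCA price = 478015.03 + 1636.02 + 301.01 = 479952.06

FCA price: CAD 479952.06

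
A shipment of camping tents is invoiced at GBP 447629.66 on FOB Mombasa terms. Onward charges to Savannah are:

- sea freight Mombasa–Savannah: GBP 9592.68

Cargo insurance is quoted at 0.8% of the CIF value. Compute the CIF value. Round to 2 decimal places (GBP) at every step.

Let C be the CIF value. C = FOB price + freight + 0.8% × C
C − 0.8% × C = 447629.66 + 9592.68
0.992 × C = 457222.34
C = 457222.34 / 0.992 = 460909.62
Insurance premium = 0.8% × 460909.62 = 3687.28

CIF value: GBP 460909.62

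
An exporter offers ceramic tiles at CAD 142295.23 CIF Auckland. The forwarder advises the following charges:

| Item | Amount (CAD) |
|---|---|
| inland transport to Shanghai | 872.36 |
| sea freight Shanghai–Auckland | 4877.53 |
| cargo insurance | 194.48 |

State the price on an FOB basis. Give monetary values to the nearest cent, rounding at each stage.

Not relevant to the conversion: inland to port — on the seller under both CIF and FOB; already in the CIF price and stays in the FOB price.
From CIF to FOB, the seller no longer bears: freight, insurance.
FOB price = 142295.23 − 4877.53 − 194.48 = 137223.22

FOB price: CAD 137223.22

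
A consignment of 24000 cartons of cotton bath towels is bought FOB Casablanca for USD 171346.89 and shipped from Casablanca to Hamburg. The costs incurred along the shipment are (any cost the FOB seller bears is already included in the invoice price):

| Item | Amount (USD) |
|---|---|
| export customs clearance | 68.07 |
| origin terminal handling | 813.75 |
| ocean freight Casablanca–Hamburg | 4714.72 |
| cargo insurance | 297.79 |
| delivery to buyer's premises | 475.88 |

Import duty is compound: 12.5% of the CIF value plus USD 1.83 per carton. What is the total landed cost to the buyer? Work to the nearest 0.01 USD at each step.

FOB: the seller bears costs until goods are on board at the origin port; the buyer bears freight, insurance and all costs thereafter.
Already in the invoice (seller's account under FOB): export clearance, origin terminal — exclude.
CIF value = FOB price + freight + insurance = 171346.89 + 4714.72 + 297.79 = 176359.40
Ad valorem component: 176359.40 × 12.5% = 22044.93
Specific component: 24000 × 1.83 = 43920.00
Import duty = 22044.93 + 43920.00 = 65964.93
Buyer bears: freight 4714.72 + insurance 297.79 + delivery 475.88 + duty 65964.93 = 71453.32
Landed cost = invoice 171346.89 + 71453.32 = 242800.21

Total landed cost: USD 242800.21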